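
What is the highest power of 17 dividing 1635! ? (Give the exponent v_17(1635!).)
v_17(1635!) = 101

Legendre's formula: v_p(n!) = Σ_{k ≥ 1} ⌊n / p^k⌋. For p = 17, n = 1635, the terms are:
  ⌊1635/17^1⌋ = ⌊1635/17⌋ = 96
  ⌊1635/17^2⌋ = ⌊1635/289⌋ = 5
(the next term ⌊1635/17^3⌋ = 0, terminating the sum). Summing: v_17(1635!) = 96 + 5 = 101.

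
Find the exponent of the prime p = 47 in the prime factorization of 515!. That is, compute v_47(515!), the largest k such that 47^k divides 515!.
v_47(515!) = 10

Legendre's formula: v_p(n!) = Σ_{k ≥ 1} ⌊n / p^k⌋. For p = 47, n = 515, the terms are:
  ⌊515/47^1⌋ = ⌊515/47⌋ = 10
(the next term ⌊515/47^2⌋ = 0, terminating the sum). Summing: v_47(515!) = 10 = 10.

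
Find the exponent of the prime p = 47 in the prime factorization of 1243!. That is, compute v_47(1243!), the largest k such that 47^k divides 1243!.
v_47(1243!) = 26

Legendre's formula: v_p(n!) = Σ_{k ≥ 1} ⌊n / p^k⌋. For p = 47, n = 1243, the terms are:
  ⌊1243/47^1⌋ = ⌊1243/47⌋ = 26
(the next term ⌊1243/47^2⌋ = 0, terminating the sum). Summing: v_47(1243!) = 26 = 26.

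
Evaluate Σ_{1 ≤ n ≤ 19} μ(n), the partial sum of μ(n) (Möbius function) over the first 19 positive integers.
Σ_{n ≤ 19} μ(n) = -3

Compute μ(n) for each 1 ≤ n ≤ 19: μ(1) = 1, μ(2) = -1, μ(3) = -1, μ(4) = 0, μ(5) = -1, μ(6) = 1, μ(7) = -1, μ(8) = 0, μ(9) = 0, μ(10) = 1, μ(11) = -1, μ(12) = 0, μ(13) = -1, μ(14) = 1, μ(15) = 1, μ(16) = 0, μ(17) = -1, μ(18) = 0, μ(19) = -1. Summing all 19 values: -3. (Mertens function M(x) = Σ_{n ≤ x} μ(n); on average M(x) should be small (PNT ⟺ M(x) = o(x)).)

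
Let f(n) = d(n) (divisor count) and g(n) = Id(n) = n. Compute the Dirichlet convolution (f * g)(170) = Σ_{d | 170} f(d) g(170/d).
(d * Id)(170) = 532

Divisors of 170: [1, 2, 5, 10, 17, 34, 85, 170]. For each d | 170:
  d = 1: d(1) · Id(170/1) = 1 · 170 = 170
  d = 2: d(2) · Id(170/2) = 2 · 85 = 170
  d = 5: d(5) · Id(170/5) = 2 · 34 = 68
  d = 10: d(10) · Id(170/10) = 4 · 17 = 68
  d = 17: d(17) · Id(170/17) = 2 · 10 = 20
  d = 34: d(34) · Id(170/34) = 4 · 5 = 20
  d = 85: d(85) · Id(170/85) = 4 · 2 = 8
  d = 170: d(170) · Id(170/170) = 8 · 1 = 8
Summing: (d * Id)(170) = 170 + 170 + 68 + 68 + 20 + 20 + 8 + 8 = 532.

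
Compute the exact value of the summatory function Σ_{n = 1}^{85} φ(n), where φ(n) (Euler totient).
Σ_{n ≤ 85} φ(n) = 2230

Compute φ(n) for each 1 ≤ n ≤ 85: φ(1) = 1, φ(2) = 1, φ(3) = 2, φ(4) = 2, φ(5) = 4, φ(6) = 2, φ(7) = 6, φ(8) = 4, φ(9) = 6, φ(10) = 4, φ(11) = 10, φ(12) = 4, φ(13) = 12, φ(14) = 6, φ(15) = 8, φ(16) = 8, φ(17) = 16, φ(18) = 6, φ(19) = 18, φ(20) = 8, φ(21) = 12, φ(22) = 10, φ(23) = 22, φ(24) = 8, φ(25) = 20, φ(26) = 12, φ(27) = 18, φ(28) = 12, φ(29) = 28, φ(30) = 8, φ(31) = 30, φ(32) = 16, φ(33) = 20, φ(34) = 16, φ(35) = 24, φ(36) = 12, φ(37) = 36, φ(38) = 18, φ(39) = 24, φ(40) = 16, φ(41) = 40, φ(42) = 12, φ(43) = 42, φ(44) = 20, φ(45) = 24, φ(46) = 22, φ(47) = 46, φ(48) = 16, φ(49) = 42, φ(50) = 20, φ(51) = 32, φ(52) = 24, φ(53) = 52, φ(54) = 18, φ(55) = 40, φ(56) = 24, φ(57) = 36, φ(58) = 28, φ(59) = 58, φ(60) = 16, φ(61) = 60, φ(62) = 30, φ(63) = 36, φ(64) = 32, φ(65) = 48, φ(66) = 20, φ(67) = 66, φ(68) = 32, φ(69) = 44, φ(70) = 24, φ(71) = 70, φ(72) = 24, φ(73) = 72, φ(74) = 36, φ(75) = 40, φ(76) = 36, φ(77) = 60, φ(78) = 24, φ(79) = 78, φ(80) = 32, φ(81) = 54, φ(82) = 40, φ(83) = 82, φ(84) = 24, φ(85) = 64. Summing all 85 values: 2230. (Average order: Σ_{n ≤ x} φ(n) ~ (3/π²) x². For x = 85, (3/π²)·85² ≈ 2196.14.)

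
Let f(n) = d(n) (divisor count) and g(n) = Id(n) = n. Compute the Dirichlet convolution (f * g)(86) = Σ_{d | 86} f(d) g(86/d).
(d * Id)(86) = 180

Divisors of 86: [1, 2, 43, 86]. For each d | 86:
  d = 1: d(1) · Id(86/1) = 1 · 86 = 86
  d = 2: d(2) · Id(86/2) = 2 · 43 = 86
  d = 43: d(43) · Id(86/43) = 2 · 2 = 4
  d = 86: d(86) · Id(86/86) = 4 · 1 = 4
Summing: (d * Id)(86) = 86 + 86 + 4 + 4 = 180.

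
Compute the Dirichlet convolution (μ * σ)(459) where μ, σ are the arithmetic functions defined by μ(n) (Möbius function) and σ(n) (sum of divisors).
(μ * σ)(459) = 459

Divisors of 459: [1, 3, 9, 17, 27, 51, 153, 459]. For each d | 459:
  d = 1: μ(1) · σ(459/1) = 1 · 720 = 720
  d = 3: μ(3) · σ(459/3) = -1 · 234 = -234
  d = 9: μ(9) · σ(459/9) = 0 · 72 = 0
  d = 17: μ(17) · σ(459/17) = -1 · 40 = -40
  d = 27: μ(27) · σ(459/27) = 0 · 18 = 0
  d = 51: μ(51) · σ(459/51) = 1 · 13 = 13
  d = 153: μ(153) · σ(459/153) = 0 · 4 = 0
  d = 459: μ(459) · σ(459/459) = 0 · 1 = 0
Summing: (μ * σ)(459) = 720 + -234 + 0 + -40 + 0 + 13 + 0 + 0 = 459.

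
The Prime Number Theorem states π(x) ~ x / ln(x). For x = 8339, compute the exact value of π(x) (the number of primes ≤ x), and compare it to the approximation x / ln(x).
π(8339) = 1045;  x/ln(x) ≈ 923.61;  relative error ≈ 11.62%.

Directly count primes up to 8339: π(8339) = 1045. The PNT approximation gives 8339/ln(8339) ≈ 8339/9.02870 ≈ 923.61. Relative error (π(x) − x/ln(x)) / π(x) ≈ 11.62%; the approximation is known to undercount slightly (Li(x) is a better estimate).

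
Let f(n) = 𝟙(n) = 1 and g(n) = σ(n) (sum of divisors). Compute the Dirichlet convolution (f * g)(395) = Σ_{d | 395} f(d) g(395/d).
(𝟙 * σ)(395) = 567

Divisors of 395: [1, 5, 79, 395]. For each d | 395:
  d = 1: 𝟙(1) · σ(395/1) = 1 · 480 = 480
  d = 5: 𝟙(5) · σ(395/5) = 1 · 80 = 80
  d = 79: 𝟙(79) · σ(395/79) = 1 · 6 = 6
  d = 395: 𝟙(395) · σ(395/395) = 1 · 1 = 1
Summing: (𝟙 * σ)(395) = 480 + 80 + 6 + 1 = 567.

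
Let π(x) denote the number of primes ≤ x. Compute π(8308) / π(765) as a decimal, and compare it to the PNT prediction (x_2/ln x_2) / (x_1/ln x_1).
π(8308)/π(765) = 1042/135 ≈ 7.7185;  PNT prediction ≈ 7.9900.

π(765) = 135 and π(8308) = 1042, so π(8308)/π(765) ≈ 7.7185. The PNT-predicted ratio is (8308/ln(8308)) / (765/ln(765)) ≈ 7.9900. The two agree to within a few percent, as expected.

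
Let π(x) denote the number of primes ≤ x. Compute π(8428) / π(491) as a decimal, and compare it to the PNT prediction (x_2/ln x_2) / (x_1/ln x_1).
π(8428)/π(491) = 1053/94 ≈ 11.2021;  PNT prediction ≈ 11.7666.

π(491) = 94 and π(8428) = 1053, so π(8428)/π(491) ≈ 11.2021. The PNT-predicted ratio is (8428/ln(8428)) / (491/ln(491)) ≈ 11.7666. The two agree to within a few percent, as expected.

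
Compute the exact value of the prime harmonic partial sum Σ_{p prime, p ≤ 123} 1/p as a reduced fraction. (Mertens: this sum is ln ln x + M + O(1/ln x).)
Σ 1/p = 58472171373748331322981543916880425472323867753/31610054640417607788145206291543662493274686990

π(123) = 30, so the primes ≤ 123 are [2, 3, 5, 7, 11, 13, 17, 19, 23, 29, 31, 37, 41, 43, 47, 53, 59, 61, 67, 71, 73, 79, 83, 89, 97, 101, 103, 107, 109, 113]. Summing 1/p over these primes: 58472171373748331322981543916880425472323867753/31610054640417607788145206291543662493274686990 ≈ 1.8498. Mertens estimate ln ln(123) + 0.2615 ≈ 1.8326.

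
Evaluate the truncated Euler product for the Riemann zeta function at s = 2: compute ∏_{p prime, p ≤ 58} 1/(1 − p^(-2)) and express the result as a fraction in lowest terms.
∏ = 35034630647548196605993834769/21373637931227167970033664000

The primes p ≤ 58 are [2, 3, 5, 7, 11, 13, 17, 19, 23, 29, 31, 37, 41, 43, 47, 53]. For each prime, (1 − 1/p^2)^(-1) = p^2 / (p^2 − 1). The product is (1 − 1/2^2)^(-1), (1 − 1/3^2)^(-1), (1 − 1/5^2)^(-1), (1 − 1/7^2)^(-1), (1 − 1/11^2)^(-1), (1 − 1/13^2)^(-1), (1 − 1/17^2)^(-1), (1 − 1/19^2)^(-1), (1 − 1/23^2)^(-1), (1 − 1/29^2)^(-1), (1 − 1/31^2)^(-1), (1 − 1/37^2)^(-1), (1 − 1/41^2)^(-1), (1 − 1/43^2)^(-1), (1 − 1/47^2)^(-1), (1 − 1/53^2)^(-1) = ∏ p^2 / (p^2 − 1) = 35034630647548196605993834769/21373637931227167970033664000.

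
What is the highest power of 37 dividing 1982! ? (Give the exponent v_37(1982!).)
v_37(1982!) = 54

Legendre's formula: v_p(n!) = Σ_{k ≥ 1} ⌊n / p^k⌋. For p = 37, n = 1982, the terms are:
  ⌊1982/37^1⌋ = ⌊1982/37⌋ = 53
  ⌊1982/37^2⌋ = ⌊1982/1369⌋ = 1
(the next term ⌊1982/37^3⌋ = 0, terminating the sum). Summing: v_37(1982!) = 53 + 1 = 54.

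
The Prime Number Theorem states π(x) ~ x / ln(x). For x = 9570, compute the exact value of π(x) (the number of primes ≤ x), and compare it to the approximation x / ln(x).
π(9570) = 1183;  x/ln(x) ≈ 1044.03;  relative error ≈ 11.75%.

Directly count primes up to 9570: π(9570) = 1183. The PNT approximation gives 9570/ln(9570) ≈ 9570/9.16639 ≈ 1044.03. Relative error (π(x) − x/ln(x)) / π(x) ≈ 11.75%; the approximation is known to undercount slightly (Li(x) is a better estimate).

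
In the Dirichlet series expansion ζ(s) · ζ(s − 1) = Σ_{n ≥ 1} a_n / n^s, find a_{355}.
σ(355) = 432

In the product (Σ m^0/m^s)(Σ k / k^s) = Σ (Σ_{d | n} d) / n^s, the coefficient of 1/n^s is σ(n) = Σ_{d | n} d. For n = 355, divisors are [1, 5, 71, 355]; summing: σ(355) = 432.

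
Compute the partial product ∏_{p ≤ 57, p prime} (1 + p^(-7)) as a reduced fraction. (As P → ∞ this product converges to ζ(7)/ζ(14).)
∏ = 309952223984670960543603211891856695601672510675385627534277668624533812457091991127236052954668734671204274242309849088/307404601692723276790274585782287621574695329443342398483341336503340384695750533342769593387518417543812906517214978125

The primes p ≤ 57 are [2, 3, 5, 7, 11, 13, 17, 19, 23, 29, 31, 37, 41, 43, 47, 53]. For each, (1 + 1/p^7) = (p^7 + 1)/p^7. Multiplying these fractions over p ∈ [2, 3, 5, 7, 11, 13, 17, 19, 23, 29, 31, 37, 41, 43, 47, 53] gives 309952223984670960543603211891856695601672510675385627534277668624533812457091991127236052954668734671204274242309849088/307404601692723276790274585782287621574695329443342398483341336503340384695750533342769593387518417543812906517214978125. (In the limit P → ∞ this tends to ζ(7)/ζ(14).)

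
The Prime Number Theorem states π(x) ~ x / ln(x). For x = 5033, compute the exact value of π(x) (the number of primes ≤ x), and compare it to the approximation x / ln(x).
π(5033) = 674;  x/ln(x) ≈ 590.47;  relative error ≈ 12.39%.

Directly count primes up to 5033: π(5033) = 674. The PNT approximation gives 5033/ln(5033) ≈ 5033/8.52377 ≈ 590.47. Relative error (π(x) − x/ln(x)) / π(x) ≈ 12.39%; the approximation is known to undercount slightly (Li(x) is a better estimate).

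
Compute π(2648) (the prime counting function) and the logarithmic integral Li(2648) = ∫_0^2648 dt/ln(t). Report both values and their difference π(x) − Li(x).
π(2648) = 383;  Li(2648) ≈ 398.46;  π(x) − Li(x) ≈ -15.46.

Direct count of primes ≤ 2648 gives π(2648) = 383. Numerical evaluation of the logarithmic integral gives Li(2648) ≈ 398.46. The difference π(x) − Li(x) ≈ -15.46 is typically negative for small/moderate x (Li(x) overestimates), though Littlewood's theorem shows this sign changes infinitely often.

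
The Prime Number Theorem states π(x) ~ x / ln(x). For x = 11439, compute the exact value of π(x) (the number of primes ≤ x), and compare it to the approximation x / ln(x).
π(11439) = 1379;  x/ln(x) ≈ 1224.11;  relative error ≈ 11.23%.

Directly count primes up to 11439: π(11439) = 1379. The PNT approximation gives 11439/ln(11439) ≈ 11439/9.34478 ≈ 1224.11. Relative error (π(x) − x/ln(x)) / π(x) ≈ 11.23%; the approximation is known to undercount slightly (Li(x) is a better estimate).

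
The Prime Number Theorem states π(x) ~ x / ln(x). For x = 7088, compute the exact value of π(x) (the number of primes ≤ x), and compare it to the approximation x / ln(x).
π(7088) = 909;  x/ln(x) ≈ 799.44;  relative error ≈ 12.05%.

Directly count primes up to 7088: π(7088) = 909. The PNT approximation gives 7088/ln(7088) ≈ 7088/8.86616 ≈ 799.44. Relative error (π(x) − x/ln(x)) / π(x) ≈ 12.05%; the approximation is known to undercount slightly (Li(x) is a better estimate).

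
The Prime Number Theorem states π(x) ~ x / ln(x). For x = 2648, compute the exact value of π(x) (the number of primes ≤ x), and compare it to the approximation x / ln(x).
π(2648) = 383;  x/ln(x) ≈ 335.97;  relative error ≈ 12.28%.

Directly count primes up to 2648: π(2648) = 383. The PNT approximation gives 2648/ln(2648) ≈ 2648/7.88156 ≈ 335.97. Relative error (π(x) − x/ln(x)) / π(x) ≈ 12.28%; the approximation is known to undercount slightly (Li(x) is a better estimate).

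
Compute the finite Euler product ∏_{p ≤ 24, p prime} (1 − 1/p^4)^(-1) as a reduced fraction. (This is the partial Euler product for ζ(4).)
∏ = 179711034607426083154393/166042662475294310400000

The primes p ≤ 24 are [2, 3, 5, 7, 11, 13, 17, 19, 23]. For each prime, (1 − 1/p^4)^(-1) = p^4 / (p^4 − 1). The product is (1 − 1/2^4)^(-1), (1 − 1/3^4)^(-1), (1 − 1/5^4)^(-1), (1 − 1/7^4)^(-1), (1 − 1/11^4)^(-1), (1 − 1/13^4)^(-1), (1 − 1/17^4)^(-1), (1 − 1/19^4)^(-1), (1 − 1/23^4)^(-1) = ∏ p^4 / (p^4 − 1) = 179711034607426083154393/166042662475294310400000.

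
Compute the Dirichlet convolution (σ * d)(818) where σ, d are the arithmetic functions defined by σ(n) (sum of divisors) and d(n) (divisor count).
(σ * d)(818) = 2060

Divisors of 818: [1, 2, 409, 818]. For each d | 818:
  d = 1: σ(1) · d(818/1) = 1 · 4 = 4
  d = 2: σ(2) · d(818/2) = 3 · 2 = 6
  d = 409: σ(409) · d(818/409) = 410 · 2 = 820
  d = 818: σ(818) · d(818/818) = 1230 · 1 = 1230
Summing: (σ * d)(818) = 4 + 6 + 820 + 1230 = 2060.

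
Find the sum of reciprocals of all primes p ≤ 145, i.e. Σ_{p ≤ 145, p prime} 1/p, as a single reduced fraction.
Σ 1/p = 18825509850919239131453102166593625244431364344421618363/10014646650599190067509233131649940057366334653200433090

π(145) = 34, so the primes ≤ 145 are [2, 3, 5, 7, 11, 13, 17, 19, 23, 29, 31, 37, 41, 43, 47, 53, 59, 61, 67, 71, 73, 79, 83, 89, 97, 101, 103, 107, 109, 113, 127, 131, 137, 139]. Summing 1/p over these primes: 18825509850919239131453102166593625244431364344421618363/10014646650599190067509233131649940057366334653200433090 ≈ 1.8798. Mertens estimate ln ln(145) + 0.2615 ≈ 1.8663.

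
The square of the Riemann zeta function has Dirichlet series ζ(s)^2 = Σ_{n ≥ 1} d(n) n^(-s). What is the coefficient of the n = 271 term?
d(271) = 2

ζ(s)^2 = (Σ 1/m^s)(Σ 1/k^s). The coefficient of 1/n^s in the product is the number of ordered pairs (m, k) with mk = n, which equals d(n). For n = 271, divisors are [1, 271], so d(271) = 2.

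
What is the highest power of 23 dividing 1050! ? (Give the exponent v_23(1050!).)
v_23(1050!) = 46

Legendre's formula: v_p(n!) = Σ_{k ≥ 1} ⌊n / p^k⌋. For p = 23, n = 1050, the terms are:
  ⌊1050/23^1⌋ = ⌊1050/23⌋ = 45
  ⌊1050/23^2⌋ = ⌊1050/529⌋ = 1
(the next term ⌊1050/23^3⌋ = 0, terminating the sum). Summing: v_23(1050!) = 45 + 1 = 46.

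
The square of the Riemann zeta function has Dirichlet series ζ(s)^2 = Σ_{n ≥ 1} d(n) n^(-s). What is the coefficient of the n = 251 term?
d(251) = 2

ζ(s)^2 = (Σ 1/m^s)(Σ 1/k^s). The coefficient of 1/n^s in the product is the number of ordered pairs (m, k) with mk = n, which equals d(n). For n = 251, divisors are [1, 251], so d(251) = 2.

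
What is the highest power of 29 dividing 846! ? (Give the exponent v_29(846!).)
v_29(846!) = 30

Legendre's formula: v_p(n!) = Σ_{k ≥ 1} ⌊n / p^k⌋. For p = 29, n = 846, the terms are:
  ⌊846/29^1⌋ = ⌊846/29⌋ = 29
  ⌊846/29^2⌋ = ⌊846/841⌋ = 1
(the next term ⌊846/29^3⌋ = 0, terminating the sum). Summing: v_29(846!) = 29 + 1 = 30.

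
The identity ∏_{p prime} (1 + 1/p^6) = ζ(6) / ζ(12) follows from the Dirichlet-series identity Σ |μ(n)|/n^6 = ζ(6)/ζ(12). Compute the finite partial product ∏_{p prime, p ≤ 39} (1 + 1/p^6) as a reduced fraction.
∏ = 1409064908372656074115629844532678533864664016937571914400/1385384845877129271600296064992669038424816672643778985121

The primes p ≤ 39 are [2, 3, 5, 7, 11, 13, 17, 19, 23, 29, 31, 37]. For each, (1 + 1/p^6) = (p^6 + 1)/p^6. Multiplying these fractions over p ∈ [2, 3, 5, 7, 11, 13, 17, 19, 23, 29, 31, 37] gives 1409064908372656074115629844532678533864664016937571914400/1385384845877129271600296064992669038424816672643778985121. (In the limit P → ∞ this tends to ζ(6)/ζ(12).)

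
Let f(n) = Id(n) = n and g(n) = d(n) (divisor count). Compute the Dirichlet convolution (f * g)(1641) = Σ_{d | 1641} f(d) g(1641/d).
(Id * d)(1641) = 2745

Divisors of 1641: [1, 3, 547, 1641]. For each d | 1641:
  d = 1: Id(1) · d(1641/1) = 1 · 4 = 4
  d = 3: Id(3) · d(1641/3) = 3 · 2 = 6
  d = 547: Id(547) · d(1641/547) = 547 · 2 = 1094
  d = 1641: Id(1641) · d(1641/1641) = 1641 · 1 = 1641
Summing: (Id * d)(1641) = 4 + 6 + 1094 + 1641 = 2745.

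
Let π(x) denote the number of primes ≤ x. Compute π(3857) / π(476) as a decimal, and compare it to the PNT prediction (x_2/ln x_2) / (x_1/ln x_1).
π(3857)/π(476) = 535/91 ≈ 5.8791;  PNT prediction ≈ 6.0499.

π(476) = 91 and π(3857) = 535, so π(3857)/π(476) ≈ 5.8791. The PNT-predicted ratio is (3857/ln(3857)) / (476/ln(476)) ≈ 6.0499. The two agree to within a few percent, as expected.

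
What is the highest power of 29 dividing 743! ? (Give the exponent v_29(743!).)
v_29(743!) = 25

Legendre's formula: v_p(n!) = Σ_{k ≥ 1} ⌊n / p^k⌋. For p = 29, n = 743, the terms are:
  ⌊743/29^1⌋ = ⌊743/29⌋ = 25
(the next term ⌊743/29^2⌋ = 0, terminating the sum). Summing: v_29(743!) = 25 = 25.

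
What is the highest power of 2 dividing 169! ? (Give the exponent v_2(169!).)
v_2(169!) = 165

Legendre's formula: v_p(n!) = Σ_{k ≥ 1} ⌊n / p^k⌋. For p = 2, n = 169, the terms are:
  ⌊169/2^1⌋ = ⌊169/2⌋ = 84
  ⌊169/2^2⌋ = ⌊169/4⌋ = 42
  ⌊169/2^3⌋ = ⌊169/8⌋ = 21
  ⌊169/2^4⌋ = ⌊169/16⌋ = 10
  ⌊169/2^5⌋ = ⌊169/32⌋ = 5
  ⌊169/2^6⌋ = ⌊169/64⌋ = 2
  ⌊169/2^7⌋ = ⌊169/128⌋ = 1
(the next term ⌊169/2^8⌋ = 0, terminating the sum). Summing: v_2(169!) = 84 + 42 + 21 + 10 + 5 + 2 + 1 = 165.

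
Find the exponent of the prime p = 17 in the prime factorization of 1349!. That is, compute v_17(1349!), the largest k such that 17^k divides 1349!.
v_17(1349!) = 83

Legendre's formula: v_p(n!) = Σ_{k ≥ 1} ⌊n / p^k⌋. For p = 17, n = 1349, the terms are:
  ⌊1349/17^1⌋ = ⌊1349/17⌋ = 79
  ⌊1349/17^2⌋ = ⌊1349/289⌋ = 4
(the next term ⌊1349/17^3⌋ = 0, terminating the sum). Summing: v_17(1349!) = 79 + 4 = 83.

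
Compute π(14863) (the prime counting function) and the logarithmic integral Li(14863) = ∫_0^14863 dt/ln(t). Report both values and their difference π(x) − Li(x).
π(14863) = 1740;  Li(14863) ≈ 1762.37;  π(x) − Li(x) ≈ -22.37.

Direct count of primes ≤ 14863 gives π(14863) = 1740. Numerical evaluation of the logarithmic integral gives Li(14863) ≈ 1762.37. The difference π(x) − Li(x) ≈ -22.37 is typically negative for small/moderate x (Li(x) overestimates), though Littlewood's theorem shows this sign changes infinitely often.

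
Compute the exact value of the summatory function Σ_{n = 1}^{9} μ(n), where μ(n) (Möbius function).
Σ_{n ≤ 9} μ(n) = -2

Compute μ(n) for each 1 ≤ n ≤ 9: μ(1) = 1, μ(2) = -1, μ(3) = -1, μ(4) = 0, μ(5) = -1, μ(6) = 1, μ(7) = -1, μ(8) = 0, μ(9) = 0. Summing all 9 values: -2. (Mertens function M(x) = Σ_{n ≤ x} μ(n); on average M(x) should be small (PNT ⟺ M(x) = o(x)).)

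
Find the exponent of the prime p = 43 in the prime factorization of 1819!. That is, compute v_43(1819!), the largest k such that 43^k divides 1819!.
v_43(1819!) = 42

Legendre's formula: v_p(n!) = Σ_{k ≥ 1} ⌊n / p^k⌋. For p = 43, n = 1819, the terms are:
  ⌊1819/43^1⌋ = ⌊1819/43⌋ = 42
(the next term ⌊1819/43^2⌋ = 0, terminating the sum). Summing: v_43(1819!) = 42 = 42.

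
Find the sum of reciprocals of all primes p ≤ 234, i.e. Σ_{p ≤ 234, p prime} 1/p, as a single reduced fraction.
Σ 1/p = 8762990377702925264993654890050782886250854676753323401606562622367345144099360398279019780479/4445236185272185438169240794291312557432222642727183809026451438704160103479600800432029464270

π(234) = 51, so the primes ≤ 234 are [2, 3, 5, 7, 11, 13, 17, 19, 23, 29, 31, 37, 41, 43, 47, 53, 59, 61, 67, 71, 73, 79, 83, 89, 97, 101, 103, 107, 109, 113, 127, 131, 137, 139, 149, 151, 157, 163, 167, 173, 179, 181, 191, 193, 197, 199, 211, 223, 227, 229, 233]. Summing 1/p over these primes: 8762990377702925264993654890050782886250854676753323401606562622367345144099360398279019780479/4445236185272185438169240794291312557432222642727183809026451438704160103479600800432029464270 ≈ 1.9713. Mertens estimate ln ln(234) + 0.2615 ≈ 1.9581.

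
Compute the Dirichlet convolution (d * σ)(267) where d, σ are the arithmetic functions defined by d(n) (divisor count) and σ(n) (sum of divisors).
(d * σ)(267) = 552

Divisors of 267: [1, 3, 89, 267]. For each d | 267:
  d = 1: d(1) · σ(267/1) = 1 · 360 = 360
  d = 3: d(3) · σ(267/3) = 2 · 90 = 180
  d = 89: d(89) · σ(267/89) = 2 · 4 = 8
  d = 267: d(267) · σ(267/267) = 4 · 1 = 4
Summing: (d * σ)(267) = 360 + 180 + 8 + 4 = 552.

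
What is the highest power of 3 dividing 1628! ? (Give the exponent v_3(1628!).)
v_3(1628!) = 810

Legendre's formula: v_p(n!) = Σ_{k ≥ 1} ⌊n / p^k⌋. For p = 3, n = 1628, the terms are:
  ⌊1628/3^1⌋ = ⌊1628/3⌋ = 542
  ⌊1628/3^2⌋ = ⌊1628/9⌋ = 180
  ⌊1628/3^3⌋ = ⌊1628/27⌋ = 60
  ⌊1628/3^4⌋ = ⌊1628/81⌋ = 20
  ⌊1628/3^5⌋ = ⌊1628/243⌋ = 6
  ⌊1628/3^6⌋ = ⌊1628/729⌋ = 2
(the next term ⌊1628/3^7⌋ = 0, terminating the sum). Summing: v_3(1628!) = 542 + 180 + 60 + 20 + 6 + 2 = 810.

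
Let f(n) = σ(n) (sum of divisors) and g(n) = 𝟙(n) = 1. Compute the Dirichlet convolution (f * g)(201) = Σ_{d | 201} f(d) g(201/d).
(σ * 𝟙)(201) = 345

Divisors of 201: [1, 3, 67, 201]. For each d | 201:
  d = 1: σ(1) · 𝟙(201/1) = 1 · 1 = 1
  d = 3: σ(3) · 𝟙(201/3) = 4 · 1 = 4
  d = 67: σ(67) · 𝟙(201/67) = 68 · 1 = 68
  d = 201: σ(201) · 𝟙(201/201) = 272 · 1 = 272
Summing: (σ * 𝟙)(201) = 1 + 4 + 68 + 272 = 345.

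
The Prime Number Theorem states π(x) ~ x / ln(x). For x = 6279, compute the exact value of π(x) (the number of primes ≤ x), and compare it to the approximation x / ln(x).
π(6279) = 817;  x/ln(x) ≈ 718.01;  relative error ≈ 12.12%.

Directly count primes up to 6279: π(6279) = 817. The PNT approximation gives 6279/ln(6279) ≈ 6279/8.74497 ≈ 718.01. Relative error (π(x) − x/ln(x)) / π(x) ≈ 12.12%; the approximation is known to undercount slightly (Li(x) is a better estimate).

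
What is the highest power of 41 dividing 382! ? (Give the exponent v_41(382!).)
v_41(382!) = 9

Legendre's formula: v_p(n!) = Σ_{k ≥ 1} ⌊n / p^k⌋. For p = 41, n = 382, the terms are:
  ⌊382/41^1⌋ = ⌊382/41⌋ = 9
(the next term ⌊382/41^2⌋ = 0, terminating the sum). Summing: v_41(382!) = 9 = 9.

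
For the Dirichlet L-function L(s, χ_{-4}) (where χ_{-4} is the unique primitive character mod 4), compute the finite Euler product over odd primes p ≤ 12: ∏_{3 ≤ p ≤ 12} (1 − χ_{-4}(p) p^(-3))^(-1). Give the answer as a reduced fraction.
∏ = 24457125/25252352

The odd primes p ≤ 12 are [3, 5, 7, 11]. For each, χ(p) = 1 if p ≡ 1 mod 4, χ(p) = −1 if p ≡ 3 mod 4. Taking (1 − χ(p)/p^3)^(-1) = p^3/(p^3 − χ(p)): (1 − (-1)/3^3)^(-1) · (1 − (1)/5^3)^(-1) · (1 − (-1)/7^3)^(-1) · (1 − (-1)/11^3)^(-1) = 24457125/25252352.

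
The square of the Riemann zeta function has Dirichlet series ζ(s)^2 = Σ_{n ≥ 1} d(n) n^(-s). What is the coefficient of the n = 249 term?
d(249) = 4

ζ(s)^2 = (Σ 1/m^s)(Σ 1/k^s). The coefficient of 1/n^s in the product is the number of ordered pairs (m, k) with mk = n, which equals d(n). For n = 249, divisors are [1, 3, 83, 249], so d(249) = 4.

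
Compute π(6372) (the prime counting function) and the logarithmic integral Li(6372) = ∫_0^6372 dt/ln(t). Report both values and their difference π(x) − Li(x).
π(6372) = 830;  Li(6372) ≈ 843.03;  π(x) − Li(x) ≈ -13.03.

Direct count of primes ≤ 6372 gives π(6372) = 830. Numerical evaluation of the logarithmic integral gives Li(6372) ≈ 843.03. The difference π(x) − Li(x) ≈ -13.03 is typically negative for small/moderate x (Li(x) overestimates), though Littlewood's theorem shows this sign changes infinitely often.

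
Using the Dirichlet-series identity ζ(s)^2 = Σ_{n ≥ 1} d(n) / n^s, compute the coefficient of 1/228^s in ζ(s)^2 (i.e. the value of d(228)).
d(228) = 12

ζ(s)^2 = (Σ 1/m^s)(Σ 1/k^s). The coefficient of 1/n^s in the product is the number of ordered pairs (m, k) with mk = n, which equals d(n). For n = 228, divisors are [1, 2, 3, 4, 6, 12, 19, 38, 57, 76, 114, 228], so d(228) = 12.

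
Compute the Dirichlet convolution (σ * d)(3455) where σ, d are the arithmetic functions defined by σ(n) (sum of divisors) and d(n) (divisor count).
(σ * d)(3455) = 5552

Divisors of 3455: [1, 5, 691, 3455]. For each d | 3455:
  d = 1: σ(1) · d(3455/1) = 1 · 4 = 4
  d = 5: σ(5) · d(3455/5) = 6 · 2 = 12
  d = 691: σ(691) · d(3455/691) = 692 · 2 = 1384
  d = 3455: σ(3455) · d(3455/3455) = 4152 · 1 = 4152
Summing: (σ * d)(3455) = 4 + 12 + 1384 + 4152 = 5552.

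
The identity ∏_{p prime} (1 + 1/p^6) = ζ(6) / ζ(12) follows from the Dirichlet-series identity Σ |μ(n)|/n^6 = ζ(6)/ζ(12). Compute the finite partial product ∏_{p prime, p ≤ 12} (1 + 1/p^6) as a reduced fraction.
∏ = 15453694564228141/15193991508488100

The primes p ≤ 12 are [2, 3, 5, 7, 11]. For each, (1 + 1/p^6) = (p^6 + 1)/p^6. Multiplying these fractions over p ∈ [2, 3, 5, 7, 11] gives 15453694564228141/15193991508488100. (In the limit P → ∞ this tends to ζ(6)/ζ(12).)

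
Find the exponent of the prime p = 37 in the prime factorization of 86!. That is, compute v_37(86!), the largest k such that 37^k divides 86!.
v_37(86!) = 2

Legendre's formula: v_p(n!) = Σ_{k ≥ 1} ⌊n / p^k⌋. For p = 37, n = 86, the terms are:
  ⌊86/37^1⌋ = ⌊86/37⌋ = 2
(the next term ⌊86/37^2⌋ = 0, terminating the sum). Summing: v_37(86!) = 2 = 2.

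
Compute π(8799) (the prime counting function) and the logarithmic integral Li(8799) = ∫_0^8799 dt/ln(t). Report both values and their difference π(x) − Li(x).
π(8799) = 1095;  Li(8799) ≈ 1114.85;  π(x) − Li(x) ≈ -19.85.

Direct count of primes ≤ 8799 gives π(8799) = 1095. Numerical evaluation of the logarithmic integral gives Li(8799) ≈ 1114.85. The difference π(x) − Li(x) ≈ -19.85 is typically negative for small/moderate x (Li(x) overestimates), though Littlewood's theorem shows this sign changes infinitely often.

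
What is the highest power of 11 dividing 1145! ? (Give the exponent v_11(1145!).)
v_11(1145!) = 113

Legendre's formula: v_p(n!) = Σ_{k ≥ 1} ⌊n / p^k⌋. For p = 11, n = 1145, the terms are:
  ⌊1145/11^1⌋ = ⌊1145/11⌋ = 104
  ⌊1145/11^2⌋ = ⌊1145/121⌋ = 9
(the next term ⌊1145/11^3⌋ = 0, terminating the sum). Summing: v_11(1145!) = 104 + 9 = 113.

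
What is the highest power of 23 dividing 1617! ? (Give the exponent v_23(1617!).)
v_23(1617!) = 73

Legendre's formula: v_p(n!) = Σ_{k ≥ 1} ⌊n / p^k⌋. For p = 23, n = 1617, the terms are:
  ⌊1617/23^1⌋ = ⌊1617/23⌋ = 70
  ⌊1617/23^2⌋ = ⌊1617/529⌋ = 3
(the next term ⌊1617/23^3⌋ = 0, terminating the sum). Summing: v_23(1617!) = 70 + 3 = 73.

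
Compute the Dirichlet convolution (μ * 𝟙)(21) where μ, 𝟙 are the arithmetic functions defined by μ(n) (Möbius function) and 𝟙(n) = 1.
(μ * 𝟙)(21) = 0

Divisors of 21: [1, 3, 7, 21]. For each d | 21:
  d = 1: μ(1) · 𝟙(21/1) = 1 · 1 = 1
  d = 3: μ(3) · 𝟙(21/3) = -1 · 1 = -1
  d = 7: μ(7) · 𝟙(21/7) = -1 · 1 = -1
  d = 21: μ(21) · 𝟙(21/21) = 1 · 1 = 1
Summing: (μ * 𝟙)(21) = 1 + -1 + -1 + 1 = 0.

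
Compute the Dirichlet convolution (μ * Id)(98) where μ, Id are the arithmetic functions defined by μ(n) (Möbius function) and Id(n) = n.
(μ * Id)(98) = 42

Divisors of 98: [1, 2, 7, 14, 49, 98]. For each d | 98:
  d = 1: μ(1) · Id(98/1) = 1 · 98 = 98
  d = 2: μ(2) · Id(98/2) = -1 · 49 = -49
  d = 7: μ(7) · Id(98/7) = -1 · 14 = -14
  d = 14: μ(14) · Id(98/14) = 1 · 7 = 7
  d = 49: μ(49) · Id(98/49) = 0 · 2 = 0
  d = 98: μ(98) · Id(98/98) = 0 · 1 = 0
Summing: (μ * Id)(98) = 98 + -49 + -14 + 7 + 0 + 0 = 42.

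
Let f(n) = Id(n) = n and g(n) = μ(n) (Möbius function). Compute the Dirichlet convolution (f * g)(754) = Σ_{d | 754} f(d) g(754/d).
(Id * μ)(754) = 336

Divisors of 754: [1, 2, 13, 26, 29, 58, 377, 754]. For each d | 754:
  d = 1: Id(1) · μ(754/1) = 1 · -1 = -1
  d = 2: Id(2) · μ(754/2) = 2 · 1 = 2
  d = 13: Id(13) · μ(754/13) = 13 · 1 = 13
  d = 26: Id(26) · μ(754/26) = 26 · -1 = -26
  d = 29: Id(29) · μ(754/29) = 29 · 1 = 29
  d = 58: Id(58) · μ(754/58) = 58 · -1 = -58
  d = 377: Id(377) · μ(754/377) = 377 · -1 = -377
  d = 754: Id(754) · μ(754/754) = 754 · 1 = 754
Summing: (Id * μ)(754) = -1 + 2 + 13 + -26 + 29 + -58 + -377 + 754 = 336.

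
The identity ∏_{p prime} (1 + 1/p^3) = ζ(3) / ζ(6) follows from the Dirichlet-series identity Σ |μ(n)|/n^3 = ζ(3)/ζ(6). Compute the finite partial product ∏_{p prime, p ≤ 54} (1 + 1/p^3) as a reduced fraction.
∏ = 1193284353855226596885466673602596175872/1009953283877483663098780766542609340885

The primes p ≤ 54 are [2, 3, 5, 7, 11, 13, 17, 19, 23, 29, 31, 37, 41, 43, 47, 53]. For each, (1 + 1/p^3) = (p^3 + 1)/p^3. Multiplying these fractions over p ∈ [2, 3, 5, 7, 11, 13, 17, 19, 23, 29, 31, 37, 41, 43, 47, 53] gives 1193284353855226596885466673602596175872/1009953283877483663098780766542609340885. (In the limit P → ∞ this tends to ζ(3)/ζ(6).)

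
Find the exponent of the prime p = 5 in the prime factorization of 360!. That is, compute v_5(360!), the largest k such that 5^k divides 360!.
v_5(360!) = 88

Legendre's formula: v_p(n!) = Σ_{k ≥ 1} ⌊n / p^k⌋. For p = 5, n = 360, the terms are:
  ⌊360/5^1⌋ = ⌊360/5⌋ = 72
  ⌊360/5^2⌋ = ⌊360/25⌋ = 14
  ⌊360/5^3⌋ = ⌊360/125⌋ = 2
(the next term ⌊360/5^4⌋ = 0, terminating the sum). Summing: v_5(360!) = 72 + 14 + 2 = 88.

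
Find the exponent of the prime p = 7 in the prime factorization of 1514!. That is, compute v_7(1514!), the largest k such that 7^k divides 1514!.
v_7(1514!) = 250

Legendre's formula: v_p(n!) = Σ_{k ≥ 1} ⌊n / p^k⌋. For p = 7, n = 1514, the terms are:
  ⌊1514/7^1⌋ = ⌊1514/7⌋ = 216
  ⌊1514/7^2⌋ = ⌊1514/49⌋ = 30
  ⌊1514/7^3⌋ = ⌊1514/343⌋ = 4
(the next term ⌊1514/7^4⌋ = 0, terminating the sum). Summing: v_7(1514!) = 216 + 30 + 4 = 250.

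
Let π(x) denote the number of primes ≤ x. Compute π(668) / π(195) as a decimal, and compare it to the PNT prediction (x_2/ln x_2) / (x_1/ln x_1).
π(668)/π(195) = 121/44 ≈ 2.7500;  PNT prediction ≈ 2.7772.

π(195) = 44 and π(668) = 121, so π(668)/π(195) ≈ 2.7500. The PNT-predicted ratio is (668/ln(668)) / (195/ln(195)) ≈ 2.7772. The two agree to within a few percent, as expected.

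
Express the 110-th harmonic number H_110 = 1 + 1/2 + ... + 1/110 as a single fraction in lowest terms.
H_110 = 812425573941376284756780362571245808659649778037/153803387341307877636928566091115101174034840640

Direct summation: H_110 = 1 + 1/2 + ... + 1/110. The least common denominator is lcm(1, ..., 110) = 8459186303771933270031071135011330564571916235200; over this denominator the numerator is 8459186303771933270031071135011330564571916235200 + 4229593151885966635015535567505665282285958117600 + 2819728767923977756677023711670443521523972078400 + 2114796575942983317507767783752832641142979058800 + 1691837260754386654006214227002266112914383247040 + 1409864383961988878338511855835221760761986039200 + 1208455186253133324290153019287332937795988033600 + 1057398287971491658753883891876416320571489529400 + 939909589307992585559007903890147840507990692800 + 845918630377193327003107113501133056457191623520 + 769016936706539388184642830455575505870174203200 + 704932191980994439169255927917610880380993019600 + 650706638751687174617774702693179274197839710400 + 604227593126566662145076509643666468897994016800 + 563945753584795551335404742334088704304794415680 + 528699143985745829376941945938208160285744764700 + 497599194339525486472415949118313562621877425600 + 469954794653996292779503951945073920253995346400 + 445220331777470172106898480790070029714311380800 + 422959315188596663501553556750566528228595811760 + 402818395417711108096717673095777645931996011200 + 384508468353269694092321415227787752935087101600 + 367790708859649272610046571087449154981387662400 + 352466095990497219584627963958805440190496509800 + 338367452150877330801242845400453222582876649408 + 325353319375843587308887351346589637098919855200 + 313303196435997528519669301296715946835996897600 + 302113796563283331072538254821833234448997008400 + 291696079440411492070036935690045881536962628800 + 281972876792397775667702371167044352152397207840 + 272876977541030105484873262419720340792642459200 + 264349571992872914688470972969104080142872382350 + 256338978902179796061547610151858501956724734400 + 248799597169762743236207974559156781310938712800 + 241691037250626664858030603857466587559197606720 + 234977397326998146389751975972536960126997673200 + 228626656858700899190028949594900826069511249600 + 222610165888735086053449240395035014857155690400 + 216902212917229058205924900897726424732613236800 + 211479657594298331750776778375283264114297905880 + 206321617165169104147099295975886111331022347200 + 201409197708855554048358836547888822965998005600 + 196725262878417052791420258953751873594695726400 + 192254234176634847046160707613893876467543550800 + 187981917861598517111801580778029568101598138560 + 183895354429824636305023285543724577490693831200 + 179982687314296452553852577340666607756849281600 + 176233047995248609792313981979402720095248254900 + 172636455179019046327164717041047562542284004800 + 169183726075438665400621422700226611291438324704 + 165866398113175162157471983039437854207292475200 + 162676659687921793654443675673294818549459927600 + 159607288750413835283605115754930765369281438400 + 156651598217998764259834650648357973417998448800 + 153803387341307877636928566091115101174034840640 + 151056898281641665536269127410916617224498504200 + 148406777259156724035632826930023343238103793600 + 145848039720205746035018467845022940768481314400 + 143376039046981919831035103983242890924947732800 + 140986438396198887833851185583522176076198603920 + 138675185307736610984115920246087386304457643200 + 136438488770515052742436631209860170396321229600 + 134272798472570369365572557698592548643998670400 + 132174785996436457344235486484552040071436191175 + 130141327750337434923554940538635854839567942080 + 128169489451089898030773805075929250978362367200 + 126256511996596018955687628880766127829431585600 + 124399798584881371618103987279578390655469356400 + 122596902953216424203348857029149718327129220800 + 120845518625313332429015301928733293779598803360 + 119143469067210327746916494859314514993970651200 + 117488698663499073194875987986268480063498836600 + 115879264435231962603165358013853843350300222400 + 114313328429350449595014474797450413034755624800 + 112789150716959110267080948466817740860958883136 + 111305082944367543026724620197517507428577845200 + 109859562386648484026377547207939357981453457600 + 108451106458614529102962450448863212366306618400 + 107078307642682699620646470063434564108505268800 + 105739828797149165875388389187641632057148952940 + 104434398811999176173223100432238648945332299200 + 103160808582584552073549647987943055665511173600 + 101917907274360641807603266686883500777974894400 + 100704598854427777024179418273944411482999002800 + 99519838867905097294483189823662712524375485120 + 98362631439208526395710129476875936797347863200 + 97232026480137164023345645230015293845654209600 + 96127117088317423523080353806946938233771775400 + 95047037121032958090236754325970006343504676800 + 93990958930799258555900790389014784050799069280 + 92958091250241024945396386099025610599691387200 + 91947677214912318152511642771862288745346915600 + 90958992513676701828291087473240113597547486400 + 89991343657148226276926288670333303878424640800 + 89044066355494034421379696158014005942862276160 + 88116523997624304896156990989701360047624127450 + 87208106224452920309598671494962170768782641600 + 86318227589509523163582358520523781271142002400 + 85446326300726598687182536717286167318908244800 + 84591863037719332700310711350113305645719162352 + 83754319839326071980505654802092381827444715200 + 82933199056587581078735991519718927103646237600 + 82128022366717798738165739174867287034678798400 + 81338329843960896827221837836647409274729963800 + 80563679083542221619343534619155529186399202240 + 79803644375206917641802557877465382684640719200 + 79057815923102180093748328364591874435251553600 + 78325799108999382129917325324178986708999224400 + 77607213796072782293863037935883766647448772800 + 76901693670653938818464283045557550587017420320 = 44683406566775695661622919941418519476280737792035, so H_110 = 44683406566775695661622919941418519476280737792035/8459186303771933270031071135011330564571916235200; reducing by gcd(44683406566775695661622919941418519476280737792035, 8459186303771933270031071135011330564571916235200) = 55 gives 812425573941376284756780362571245808659649778037/153803387341307877636928566091115101174034840640 ≈ 5.28223. (The PNT-adjacent estimate ln(110) + γ ≈ 5.27770 matches within O(1/n).)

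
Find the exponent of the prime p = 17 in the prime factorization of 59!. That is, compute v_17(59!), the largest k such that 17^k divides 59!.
v_17(59!) = 3

Legendre's formula: v_p(n!) = Σ_{k ≥ 1} ⌊n / p^k⌋. For p = 17, n = 59, the terms are:
  ⌊59/17^1⌋ = ⌊59/17⌋ = 3
(the next term ⌊59/17^2⌋ = 0, terminating the sum). Summing: v_17(59!) = 3 = 3.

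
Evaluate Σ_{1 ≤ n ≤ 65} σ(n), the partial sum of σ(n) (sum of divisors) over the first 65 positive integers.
Σ_{n ≤ 65} σ(n) = 3487

Compute σ(n) for each 1 ≤ n ≤ 65: σ(1) = 1, σ(2) = 3, σ(3) = 4, σ(4) = 7, σ(5) = 6, σ(6) = 12, σ(7) = 8, σ(8) = 15, σ(9) = 13, σ(10) = 18, σ(11) = 12, σ(12) = 28, σ(13) = 14, σ(14) = 24, σ(15) = 24, σ(16) = 31, σ(17) = 18, σ(18) = 39, σ(19) = 20, σ(20) = 42, σ(21) = 32, σ(22) = 36, σ(23) = 24, σ(24) = 60, σ(25) = 31, σ(26) = 42, σ(27) = 40, σ(28) = 56, σ(29) = 30, σ(30) = 72, σ(31) = 32, σ(32) = 63, σ(33) = 48, σ(34) = 54, σ(35) = 48, σ(36) = 91, σ(37) = 38, σ(38) = 60, σ(39) = 56, σ(40) = 90, σ(41) = 42, σ(42) = 96, σ(43) = 44, σ(44) = 84, σ(45) = 78, σ(46) = 72, σ(47) = 48, σ(48) = 124, σ(49) = 57, σ(50) = 93, σ(51) = 72, σ(52) = 98, σ(53) = 54, σ(54) = 120, σ(55) = 72, σ(56) = 120, σ(57) = 80, σ(58) = 90, σ(59) = 60, σ(60) = 168, σ(61) = 62, σ(62) = 96, σ(63) = 104, σ(64) = 127, σ(65) = 84. Summing all 65 values: 3487. (Average order: Σ_{n ≤ x} σ(n) ~ (π²/12) x². For x = 65, (π²/12)·65² ≈ 3474.92.)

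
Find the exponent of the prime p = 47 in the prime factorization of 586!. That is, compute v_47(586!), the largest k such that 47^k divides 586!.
v_47(586!) = 12

Legendre's formula: v_p(n!) = Σ_{k ≥ 1} ⌊n / p^k⌋. For p = 47, n = 586, the terms are:
  ⌊586/47^1⌋ = ⌊586/47⌋ = 12
(the next term ⌊586/47^2⌋ = 0, terminating the sum). Summing: v_47(586!) = 12 = 12.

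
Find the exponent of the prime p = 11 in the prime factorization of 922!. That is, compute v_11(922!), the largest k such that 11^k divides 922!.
v_11(922!) = 90

Legendre's formula: v_p(n!) = Σ_{k ≥ 1} ⌊n / p^k⌋. For p = 11, n = 922, the terms are:
  ⌊922/11^1⌋ = ⌊922/11⌋ = 83
  ⌊922/11^2⌋ = ⌊922/121⌋ = 7
(the next term ⌊922/11^3⌋ = 0, terminating the sum). Summing: v_11(922!) = 83 + 7 = 90.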